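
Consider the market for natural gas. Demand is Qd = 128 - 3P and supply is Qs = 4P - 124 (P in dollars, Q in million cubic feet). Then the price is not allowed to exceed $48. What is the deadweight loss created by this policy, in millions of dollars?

Setting quantity demanded equal to quantity supplied, 128 - 3P = 4P - 124, gives P* = 36 and Q* = 20.
Since 48 is above P* = 36, the ceiling does not bind and the free-market outcome prevails.
Since the control does not bind, no trades are prevented and deadweight loss is zero.

0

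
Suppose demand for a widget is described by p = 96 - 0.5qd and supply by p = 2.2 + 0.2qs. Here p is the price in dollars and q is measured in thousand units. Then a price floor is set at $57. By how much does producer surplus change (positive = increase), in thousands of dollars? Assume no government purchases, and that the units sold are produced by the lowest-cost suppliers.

Rearranging demand gives qd = 192 - 2p; rearranging supply gives qs = 5p - 11. Setting quantity demanded equal to quantity supplied, 192 - 2p = 5p - 11, gives p* = 29 and q* = 134.
Since 57 > 29, the floor is binding.
At p = 57: qd = 192 - 2·57 = 78 and qs = 5·57 - 11 = 274.
Producer surplus without the control is ½ · (29 - 2.2) · 134 = 1795.6.
With the floor, 78 units are sold at 57. The supply price at q = 78 is 17.8, so PS = ½ · [(57 - 2.2) + (57 - 17.8)] · 78 = 3666.
Change in producer surplus = 3666 - 1795.6 = 1870.4.

1870.4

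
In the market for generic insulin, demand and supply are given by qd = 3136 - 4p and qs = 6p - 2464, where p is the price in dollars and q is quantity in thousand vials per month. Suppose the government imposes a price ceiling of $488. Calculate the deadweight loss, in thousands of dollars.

38880

In a free market, 3136 - 4p = 6p - 2464 gives the equilibrium p* = 560, q* = 896.
The ceiling of 488 is below the equilibrium price 560, so it binds.
At p = 488: qd = 3136 - 4·488 = 1184 and qs = 6·488 - 2464 = 464.
Quantity traded falls to 464. At q = 464 the demand price is (3136 - 464)/4 = 668 and the supply price is (2464 + 464)/6 = 488.
Deadweight loss = ½ · (668 - 488) · (896 - 464) = ½ · 180 · 432 = 38880.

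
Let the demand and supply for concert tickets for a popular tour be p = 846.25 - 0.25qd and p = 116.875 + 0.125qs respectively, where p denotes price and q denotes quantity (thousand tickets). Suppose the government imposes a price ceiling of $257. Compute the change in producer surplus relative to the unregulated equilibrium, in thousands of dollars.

Rearranging demand gives qd = 3385 - 4p; rearranging supply gives qs = 8p - 935. In a free market, 3385 - 4p = 8p - 935 gives the equilibrium p* = 360, q* = 1945.
The ceiling of 257 is below the equilibrium price 360, so it binds.
At p = 257: qd = 3385 - 4·257 = 2357 and qs = 8·257 - 935 = 1121.
Producer surplus without the control is ½ · (360 - 116.875) · 1945 = 236439.0625.
With the ceiling, producers sell 1121 units at 257, so PS = ½ · (257 - 116.875) · 1121 = 78540.0625.
Change in producer surplus = 78540.0625 - 236439.0625 = -157899.

-157899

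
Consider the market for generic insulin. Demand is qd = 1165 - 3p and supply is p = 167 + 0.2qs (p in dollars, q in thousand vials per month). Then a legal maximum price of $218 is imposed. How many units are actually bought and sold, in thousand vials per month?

255

Rearranging supply gives qs = 5p - 835. Setting quantity demanded equal to quantity supplied, 1165 - 3p = 5p - 835, gives p* = 250 and q* = 415.
Because the ceiling (218) lies below the market-clearing price, it is binding.
At p = 218: qd = 1165 - 3·218 = 511 and qs = 5·218 - 835 = 255.
The quantity actually transacted is the short side, supply: 255.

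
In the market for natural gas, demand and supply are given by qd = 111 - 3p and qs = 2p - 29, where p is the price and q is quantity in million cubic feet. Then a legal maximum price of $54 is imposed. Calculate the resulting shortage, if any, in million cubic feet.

Equilibrium: 111 - 3p = 2p - 29, so 140 = 5p and p* = 28, q* = 27.
Since 54 is above p* = 28, the ceiling does not bind and the free-market outcome prevails.
Since the control does not bind, there is no shortage.

0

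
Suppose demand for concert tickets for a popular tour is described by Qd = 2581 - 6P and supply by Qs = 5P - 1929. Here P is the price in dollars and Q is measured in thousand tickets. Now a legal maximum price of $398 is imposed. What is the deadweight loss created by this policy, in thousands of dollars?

Setting quantity demanded equal to quantity supplied, 2581 - 6P = 5P - 1929, gives P* = 410 and Q* = 121.
Because the ceiling (398) lies below the market-clearing price, it is binding.
At P = 398: Qd = 2581 - 6·398 = 193 and Qs = 5·398 - 1929 = 61.
Quantity traded falls to 61. At Q = 61 the demand price is (2581 - 61)/6 = 420 and the supply price is (1929 + 61)/5 = 398.
Deadweight loss = ½ · (420 - 398) · (121 - 61) = ½ · 22 · 60 = 660.

660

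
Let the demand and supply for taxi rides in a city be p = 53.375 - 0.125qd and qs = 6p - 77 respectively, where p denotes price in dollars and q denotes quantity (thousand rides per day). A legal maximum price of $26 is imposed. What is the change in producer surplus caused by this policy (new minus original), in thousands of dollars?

Rearranging demand gives qd = 427 - 8p. In a free market, 427 - 8p = 6p - 77 gives the equilibrium p* = 36, q* = 139.
The ceiling of 26 is below the equilibrium price 36, so it binds.
At p = 26: qd = 427 - 8·26 = 219 and qs = 6·26 - 77 = 79.
Producer surplus without the control is ½ · (36 - 77/6) · 139 = 19321/12.
With the ceiling, producers sell 79 units at 26, so PS = ½ · (26 - 77/6) · 79 = 6241/12.
Change in producer surplus = 6241/12 - 19321/12 = -1090.

-1090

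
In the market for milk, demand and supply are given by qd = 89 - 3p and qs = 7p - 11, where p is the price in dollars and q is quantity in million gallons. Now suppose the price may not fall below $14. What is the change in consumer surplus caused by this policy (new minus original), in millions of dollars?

Without the control the market clears where 89 - 3p = 7p - 11, i.e. p* = 10 and q* = 59.
Because the floor (14) lies above the market-clearing price, it is binding.
At p = 14: qd = 89 - 3·14 = 47 and qs = 7·14 - 11 = 87.
Consumer surplus without the control is ½ · (89/3 - 10) · 59 = 3481/6.
With the floor, consumers buy 47 units at 14, so CS = ½ · (89/3 - 14) · 47 = 2209/6.
Change in consumer surplus = 2209/6 - 3481/6 = -212.

-212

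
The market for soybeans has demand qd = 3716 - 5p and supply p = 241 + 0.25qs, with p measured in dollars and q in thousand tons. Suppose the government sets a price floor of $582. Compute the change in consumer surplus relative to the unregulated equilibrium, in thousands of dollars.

Rearranging supply gives qs = 4p - 964. In a free market, 3716 - 5p = 4p - 964 gives the equilibrium p* = 520, q* = 1116.
Because the floor (582) lies above the market-clearing price, it is binding.
At p = 582: qd = 3716 - 5·582 = 806 and qs = 4·582 - 964 = 1364.
Consumer surplus without the control is ½ · (743.2 - 520) · 1116 = 124545.6.
With the floor, consumers buy 806 units at 582, so CS = ½ · (743.2 - 582) · 806 = 64963.6.
Change in consumer surplus = 64963.6 - 124545.6 = -59582.

-59582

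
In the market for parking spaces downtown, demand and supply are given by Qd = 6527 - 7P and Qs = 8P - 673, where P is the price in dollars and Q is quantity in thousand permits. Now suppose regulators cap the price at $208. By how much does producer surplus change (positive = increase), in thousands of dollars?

Setting quantity demanded equal to quantity supplied, 6527 - 7P = 8P - 673, gives P* = 480 and Q* = 3167.
Because the ceiling (208) lies below the market-clearing price, it is binding.
At P = 208: Qd = 6527 - 7·208 = 5071 and Qs = 8·208 - 673 = 991.
Producer surplus without the control is ½ · (480 - 84.125) · 3167 = 626868.0625.
With the ceiling, producers sell 991 units at 208, so PS = ½ · (208 - 84.125) · 991 = 61380.0625.
Change in producer surplus = 61380.0625 - 626868.0625 = -565488.

-565488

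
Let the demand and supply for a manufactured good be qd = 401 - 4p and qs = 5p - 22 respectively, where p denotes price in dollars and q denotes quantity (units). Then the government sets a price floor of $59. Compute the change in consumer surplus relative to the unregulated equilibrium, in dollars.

-2268

Without the control the market clears where 401 - 4p = 5p - 22, i.e. p* = 47 and q* = 213.
Since 59 > 47, the floor is binding.
At p = 59: qd = 401 - 4·59 = 165 and qs = 5·59 - 22 = 273.
Consumer surplus without the control is ½ · (100.25 - 47) · 213 = 5671.125.
With the floor, consumers buy 165 units at 59, so CS = ½ · (100.25 - 59) · 165 = 3403.125.
Change in consumer surplus = 3403.125 - 5671.125 = -2268.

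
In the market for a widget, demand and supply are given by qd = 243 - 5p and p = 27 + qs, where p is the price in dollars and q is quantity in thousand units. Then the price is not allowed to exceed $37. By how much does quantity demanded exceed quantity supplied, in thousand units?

Rearranging supply gives qs = p - 27. Without the control the market clears where 243 - 5p = p - 27, i.e. p* = 45 and q* = 18.
Since 37 < 45, the ceiling is binding.
At p = 37: qd = 243 - 5·37 = 58 and qs = 37 - 27 = 10.
Shortage = qd - qs = 58 - 10 = 48.

48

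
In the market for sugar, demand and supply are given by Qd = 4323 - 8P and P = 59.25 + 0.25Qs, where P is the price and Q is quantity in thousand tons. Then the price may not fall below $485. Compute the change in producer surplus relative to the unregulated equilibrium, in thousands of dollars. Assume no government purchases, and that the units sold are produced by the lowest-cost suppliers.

-41685

Rearranging supply gives Qs = 4P - 237. In a free market, 4323 - 8P = 4P - 237 gives the equilibrium P* = 380, Q* = 1283.
Since 485 > 380, the floor is binding.
At P = 485: Qd = 4323 - 8·485 = 443 and Qs = 4·485 - 237 = 1703.
Producer surplus without the control is ½ · (380 - 59.25) · 1283 = 205761.125.
With the floor, 443 units are sold at 485. The supply price at Q = 443 is 170, so PS = ½ · [(485 - 59.25) + (485 - 170)] · 443 = 164076.125.
Change in producer surplus = 164076.125 - 205761.125 = -41685.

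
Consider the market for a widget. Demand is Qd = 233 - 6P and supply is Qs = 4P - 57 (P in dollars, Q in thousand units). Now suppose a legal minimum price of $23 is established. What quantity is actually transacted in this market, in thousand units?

59

Equilibrium: 233 - 6P = 4P - 57, so 290 = 10P and P* = 29, Q* = 59.
Since 23 is below P* = 29, the floor does not bind and the free-market outcome prevails.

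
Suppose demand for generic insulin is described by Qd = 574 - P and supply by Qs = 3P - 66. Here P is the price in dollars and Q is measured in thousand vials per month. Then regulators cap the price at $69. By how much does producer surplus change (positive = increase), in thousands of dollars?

Without the control the market clears where 574 - P = 3P - 66, i.e. P* = 160 and Q* = 414.
Since 69 < 160, the ceiling is binding.
At P = 69: Qd = 574 - 69 = 505 and Qs = 3·69 - 66 = 141.
Producer surplus without the control is ½ · (160 - 22) · 414 = 28566.
With the ceiling, producers sell 141 units at 69, so PS = ½ · (69 - 22) · 141 = 3313.5.
Change in producer surplus = 3313.5 - 28566 = -25252.5.

-25252.5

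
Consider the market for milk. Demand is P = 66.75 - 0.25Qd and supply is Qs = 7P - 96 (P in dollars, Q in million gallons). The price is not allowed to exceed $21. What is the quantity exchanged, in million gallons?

Rearranging demand gives Qd = 267 - 4P. Without the control the market clears where 267 - 4P = 7P - 96, i.e. P* = 33 and Q* = 135.
Since 21 < 33, the ceiling is binding.
At P = 21: Qd = 267 - 4·21 = 183 and Qs = 7·21 - 96 = 51.
The quantity actually transacted is the short side, supply: 51.

51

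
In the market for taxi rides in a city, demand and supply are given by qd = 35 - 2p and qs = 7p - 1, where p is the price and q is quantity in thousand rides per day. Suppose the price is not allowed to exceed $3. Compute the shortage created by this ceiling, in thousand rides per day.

Setting quantity demanded equal to quantity supplied, 35 - 2p = 7p - 1, gives p* = 4 and q* = 27.
Since 3 < 4, the ceiling is binding.
At p = 3: qd = 35 - 2·3 = 29 and qs = 7·3 - 1 = 20.
Shortage = qd - qs = 29 - 20 = 9.

9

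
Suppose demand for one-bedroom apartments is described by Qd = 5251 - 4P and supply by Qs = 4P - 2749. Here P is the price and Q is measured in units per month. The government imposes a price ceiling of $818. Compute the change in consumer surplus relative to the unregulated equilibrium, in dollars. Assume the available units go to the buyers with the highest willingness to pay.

28938

Equilibrium: 5251 - 4P = 4P - 2749, so 8000 = 8P and P* = 1000, Q* = 1251.
The ceiling of 818 is below the equilibrium price 1000, so it binds.
At P = 818: Qd = 5251 - 4·818 = 1979 and Qs = 4·818 - 2749 = 523.
Consumer surplus without the control is ½ · (1312.75 - 1000) · 1251 = 195625.125.
With the ceiling, 523 units are sold at 818 (assume they go to the highest-value buyers). The demand price at Q = 523 is 1182, so CS = ½ · [(1312.75 - 818) + (1182 - 818)] · 523 = 224563.125.
Change in consumer surplus = 224563.125 - 195625.125 = 28938.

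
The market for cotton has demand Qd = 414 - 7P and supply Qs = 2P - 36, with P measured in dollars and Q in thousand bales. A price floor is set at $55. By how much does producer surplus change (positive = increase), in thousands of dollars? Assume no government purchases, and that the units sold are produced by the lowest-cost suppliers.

Equilibrium: 414 - 7P = 2P - 36, so 450 = 9P and P* = 50, Q* = 64.
Since 55 > 50, the floor is binding.
At P = 55: Qd = 414 - 7·55 = 29 and Qs = 2·55 - 36 = 74.
Producer surplus without the control is ½ · (50 - 18) · 64 = 1024.
With the floor, 29 units are sold at 55. The supply price at Q = 29 is 32.5, so PS = ½ · [(55 - 18) + (55 - 32.5)] · 29 = 862.75.
Change in producer surplus = 862.75 - 1024 = -161.25.

-161.25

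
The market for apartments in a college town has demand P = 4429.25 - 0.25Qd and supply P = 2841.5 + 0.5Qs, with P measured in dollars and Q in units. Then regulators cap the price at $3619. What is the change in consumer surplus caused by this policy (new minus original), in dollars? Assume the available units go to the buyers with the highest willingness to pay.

397474.5

Rearranging demand gives Qd = 17717 - 4P; rearranging supply gives Qs = 2P - 5683. In a free market, 17717 - 4P = 2P - 5683 gives the equilibrium P* = 3900, Q* = 2117.
The ceiling of 3619 is below the equilibrium price 3900, so it binds.
At P = 3619: Qd = 17717 - 4·3619 = 3241 and Qs = 2·3619 - 5683 = 1555.
Consumer surplus without the control is ½ · (4429.25 - 3900) · 2117 = 560211.125.
With the ceiling, 1555 units are sold at 3619 (assume they go to the highest-value buyers). The demand price at Q = 1555 is 4040.5, so CS = ½ · [(4429.25 - 3619) + (4040.5 - 3619)] · 1555 = 957685.625.
Change in consumer surplus = 957685.625 - 560211.125 = 397474.5.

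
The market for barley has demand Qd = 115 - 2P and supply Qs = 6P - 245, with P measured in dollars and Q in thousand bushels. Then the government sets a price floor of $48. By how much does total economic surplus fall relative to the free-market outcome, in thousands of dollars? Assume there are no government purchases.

Setting quantity demanded equal to quantity supplied, 115 - 2P = 6P - 245, gives P* = 45 and Q* = 25.
Since 48 > 45, the floor is binding.
At P = 48: Qd = 115 - 2·48 = 19 and Qs = 6·48 - 245 = 43.
Quantity traded falls to 19. At Q = 19 the demand price is (115 - 19)/2 = 48 and the supply price is (245 + 19)/6 = 44.
Deadweight loss = ½ · (48 - 44) · (25 - 19) = ½ · 4 · 6 = 12.

12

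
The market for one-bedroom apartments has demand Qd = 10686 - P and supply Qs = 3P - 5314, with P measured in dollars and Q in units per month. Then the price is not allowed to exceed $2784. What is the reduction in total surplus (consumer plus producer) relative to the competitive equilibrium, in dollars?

8871936

Setting quantity demanded equal to quantity supplied, 10686 - P = 3P - 5314, gives P* = 4000 and Q* = 6686.
Because the ceiling (2784) lies below the market-clearing price, it is binding.
At P = 2784: Qd = 10686 - 2784 = 7902 and Qs = 3·2784 - 5314 = 3038.
Quantity traded falls to 3038. At Q = 3038 the demand price is 10686 - 3038 = 7648 and the supply price is (5314 + 3038)/3 = 2784.
Deadweight loss = ½ · (7648 - 2784) · (6686 - 3038) = ½ · 4864 · 3648 = 8871936.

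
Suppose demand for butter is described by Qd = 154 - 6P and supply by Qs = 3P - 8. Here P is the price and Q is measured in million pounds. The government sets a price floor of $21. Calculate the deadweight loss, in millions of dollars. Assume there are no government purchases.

In a free market, 154 - 6P = 3P - 8 gives the equilibrium P* = 18, Q* = 46.
Since 21 > 18, the floor is binding.
At P = 21: Qd = 154 - 6·21 = 28 and Qs = 3·21 - 8 = 55.
Quantity traded falls to 28. At Q = 28 the demand price is (154 - 28)/6 = 21 and the supply price is (8 + 28)/3 = 12.
Deadweight loss = ½ · (21 - 12) · (46 - 28) = ½ · 9 · 18 = 81.

81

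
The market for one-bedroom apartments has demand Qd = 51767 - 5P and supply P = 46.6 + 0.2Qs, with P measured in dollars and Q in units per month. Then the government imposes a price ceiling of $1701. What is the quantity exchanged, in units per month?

Rearranging supply gives Qs = 5P - 233. Equilibrium: 51767 - 5P = 5P - 233, so 52000 = 10P and P* = 5200, Q* = 25767.
Since 1701 < 5200, the ceiling is binding.
At P = 1701: Qd = 51767 - 5·1701 = 43262 and Qs = 5·1701 - 233 = 8272.
The quantity actually transacted is the short side, supply: 8272.

8272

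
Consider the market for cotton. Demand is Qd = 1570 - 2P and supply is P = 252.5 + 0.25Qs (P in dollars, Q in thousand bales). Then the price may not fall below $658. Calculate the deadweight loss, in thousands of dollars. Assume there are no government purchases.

Rearranging supply gives Qs = 4P - 1010. Equilibrium: 1570 - 2P = 4P - 1010, so 2580 = 6P and P* = 430, Q* = 710.
Since 658 > 430, the floor is binding.
At P = 658: Qd = 1570 - 2·658 = 254 and Qs = 4·658 - 1010 = 1622.
Quantity traded falls to 254. At Q = 254 the demand price is (1570 - 254)/2 = 658 and the supply price is (1010 + 254)/4 = 316.
Deadweight loss = ½ · (658 - 316) · (710 - 254) = ½ · 342 · 456 = 77976.

77976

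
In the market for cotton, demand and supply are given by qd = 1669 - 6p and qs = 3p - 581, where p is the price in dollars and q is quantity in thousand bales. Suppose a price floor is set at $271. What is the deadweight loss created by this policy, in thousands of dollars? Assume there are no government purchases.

3969

Setting quantity demanded equal to quantity supplied, 1669 - 6p = 3p - 581, gives p* = 250 and q* = 169.
The floor of 271 is above the equilibrium price 250, so it binds.
At p = 271: qd = 1669 - 6·271 = 43 and qs = 3·271 - 581 = 232.
Quantity traded falls to 43. At q = 43 the demand price is (1669 - 43)/6 = 271 and the supply price is (581 + 43)/3 = 208.
Deadweight loss = ½ · (271 - 208) · (169 - 43) = ½ · 63 · 126 = 3969.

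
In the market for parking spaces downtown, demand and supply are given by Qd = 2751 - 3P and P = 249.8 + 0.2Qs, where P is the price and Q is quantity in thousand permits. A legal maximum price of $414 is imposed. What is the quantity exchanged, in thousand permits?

Rearranging supply gives Qs = 5P - 1249. Without the control the market clears where 2751 - 3P = 5P - 1249, i.e. P* = 500 and Q* = 1251.
Since 414 < 500, the ceiling is binding.
At P = 414: Qd = 2751 - 3·414 = 1509 and Qs = 5·414 - 1249 = 821.
The quantity actually transacted is the short side, supply: 821.

821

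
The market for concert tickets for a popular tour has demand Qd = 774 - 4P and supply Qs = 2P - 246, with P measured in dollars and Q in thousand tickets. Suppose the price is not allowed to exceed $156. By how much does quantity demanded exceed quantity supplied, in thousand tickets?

84

In a free market, 774 - 4P = 2P - 246 gives the equilibrium P* = 170, Q* = 94.
Since 156 < 170, the ceiling is binding.
At P = 156: Qd = 774 - 4·156 = 150 and Qs = 2·156 - 246 = 66.
Shortage = Qd - Qs = 150 - 66 = 84.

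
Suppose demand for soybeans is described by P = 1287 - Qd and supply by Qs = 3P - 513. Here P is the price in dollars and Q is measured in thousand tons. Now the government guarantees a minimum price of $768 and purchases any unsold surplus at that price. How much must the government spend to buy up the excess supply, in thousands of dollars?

976896

Rearranging demand gives Qd = 1287 - P. Setting quantity demanded equal to quantity supplied, 1287 - P = 3P - 513, gives P* = 450 and Q* = 837.
The floor of 768 is above the equilibrium price 450, so it binds.
At P = 768: Qd = 1287 - 768 = 519 and Qs = 3·768 - 513 = 1791.
Surplus = Qs - Qd = 1272.
Government expenditure = surplus × support price = 1272 × 768 = 976896.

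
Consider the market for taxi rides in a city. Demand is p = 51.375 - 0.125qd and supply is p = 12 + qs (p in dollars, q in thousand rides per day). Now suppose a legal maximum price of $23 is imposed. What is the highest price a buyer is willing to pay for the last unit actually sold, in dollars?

Rearranging demand gives qd = 411 - 8p; rearranging supply gives qs = p - 12. Without the control the market clears where 411 - 8p = p - 12, i.e. p* = 47 and q* = 35.
The ceiling of 23 is below the equilibrium price 47, so it binds.
At p = 23: qd = 411 - 8·23 = 227 and qs = 23 - 12 = 11.
Only 11 units reach the market. On the demand curve, the marginal buyer's willingness to pay at q = 11 is (411 - 11)/8 = 50.

50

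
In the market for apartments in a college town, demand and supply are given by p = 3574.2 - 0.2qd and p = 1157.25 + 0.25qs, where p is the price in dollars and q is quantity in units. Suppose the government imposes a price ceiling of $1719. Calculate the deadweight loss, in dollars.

Rearranging demand gives qd = 17871 - 5p; rearranging supply gives qs = 4p - 4629. In a free market, 17871 - 5p = 4p - 4629 gives the equilibrium p* = 2500, q* = 5371.
The ceiling of 1719 is below the equilibrium price 2500, so it binds.
At p = 1719: qd = 17871 - 5·1719 = 9276 and qs = 4·1719 - 4629 = 2247.
Quantity traded falls to 2247. At q = 2247 the demand price is (17871 - 2247)/5 = 3124.8 and the supply price is (4629 + 2247)/4 = 1719.
Deadweight loss = ½ · (3124.8 - 1719) · (5371 - 2247) = ½ · 1405.8 · 3124 = 2195859.6.

2195859.6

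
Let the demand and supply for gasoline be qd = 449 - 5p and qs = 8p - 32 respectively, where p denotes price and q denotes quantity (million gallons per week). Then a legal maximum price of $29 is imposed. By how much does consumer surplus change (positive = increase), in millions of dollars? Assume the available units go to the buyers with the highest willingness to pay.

Without the control the market clears where 449 - 5p = 8p - 32, i.e. p* = 37 and q* = 264.
The ceiling of 29 is below the equilibrium price 37, so it binds.
At p = 29: qd = 449 - 5·29 = 304 and qs = 8·29 - 32 = 200.
Consumer surplus without the control is ½ · (89.8 - 37) · 264 = 6969.6.
With the ceiling, 200 units are sold at 29 (assume they go to the highest-value buyers). The demand price at q = 200 is 49.8, so CS = ½ · [(89.8 - 29) + (49.8 - 29)] · 200 = 8160.
Change in consumer surplus = 8160 - 6969.6 = 1190.4.

1190.4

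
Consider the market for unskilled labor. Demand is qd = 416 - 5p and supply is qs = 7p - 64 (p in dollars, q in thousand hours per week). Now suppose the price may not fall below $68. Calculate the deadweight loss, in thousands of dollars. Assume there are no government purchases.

Without the control the market clears where 416 - 5p = 7p - 64, i.e. p* = 40 and q* = 216.
Because the floor (68) lies above the market-clearing price, it is binding.
At p = 68: qd = 416 - 5·68 = 76 and qs = 7·68 - 64 = 412.
Quantity traded falls to 76. At q = 76 the demand price is (416 - 76)/5 = 68 and the supply price is (64 + 76)/7 = 20.
Deadweight loss = ½ · (68 - 20) · (216 - 76) = ½ · 48 · 140 = 3360.

3360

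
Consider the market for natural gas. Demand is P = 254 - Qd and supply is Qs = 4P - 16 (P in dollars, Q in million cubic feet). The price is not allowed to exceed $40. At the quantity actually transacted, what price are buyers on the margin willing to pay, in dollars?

110

Rearranging demand gives Qd = 254 - P. In a free market, 254 - P = 4P - 16 gives the equilibrium P* = 54, Q* = 200.
Because the ceiling (40) lies below the market-clearing price, it is binding.
At P = 40: Qd = 254 - 40 = 214 and Qs = 4·40 - 16 = 144.
Only 144 units reach the market. On the demand curve, the marginal buyer's willingness to pay at Q = 144 is (254 - 144) = 110.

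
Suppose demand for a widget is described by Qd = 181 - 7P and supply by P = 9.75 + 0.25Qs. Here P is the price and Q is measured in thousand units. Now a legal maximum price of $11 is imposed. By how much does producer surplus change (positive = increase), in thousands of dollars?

-207

Rearranging supply gives Qs = 4P - 39. Equilibrium: 181 - 7P = 4P - 39, so 220 = 11P and P* = 20, Q* = 41.
The ceiling of 11 is below the equilibrium price 20, so it binds.
At P = 11: Qd = 181 - 7·11 = 104 and Qs = 4·11 - 39 = 5.
Producer surplus without the control is ½ · (20 - 9.75) · 41 = 210.125.
With the ceiling, producers sell 5 units at 11, so PS = ½ · (11 - 9.75) · 5 = 3.125.
Change in producer surplus = 3.125 - 210.125 = -207.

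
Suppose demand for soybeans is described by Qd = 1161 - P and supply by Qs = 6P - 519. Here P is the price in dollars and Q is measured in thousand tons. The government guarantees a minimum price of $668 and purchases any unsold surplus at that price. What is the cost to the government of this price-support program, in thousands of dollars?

Equilibrium: 1161 - P = 6P - 519, so 1680 = 7P and P* = 240, Q* = 921.
Because the floor (668) lies above the market-clearing price, it is binding.
At P = 668: Qd = 1161 - 668 = 493 and Qs = 6·668 - 519 = 3489.
Surplus = Qs - Qd = 2996.
Government expenditure = surplus × support price = 2996 × 668 = 2001328.

2001328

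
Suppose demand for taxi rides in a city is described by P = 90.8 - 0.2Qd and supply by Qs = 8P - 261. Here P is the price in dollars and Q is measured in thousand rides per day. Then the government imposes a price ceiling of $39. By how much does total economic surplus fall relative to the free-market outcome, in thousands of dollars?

2662.4

Rearranging demand gives Qd = 454 - 5P. Equilibrium: 454 - 5P = 8P - 261, so 715 = 13P and P* = 55, Q* = 179.
The ceiling of 39 is below the equilibrium price 55, so it binds.
At P = 39: Qd = 454 - 5·39 = 259 and Qs = 8·39 - 261 = 51.
Quantity traded falls to 51. At Q = 51 the demand price is (454 - 51)/5 = 80.6 and the supply price is (261 + 51)/8 = 39.
Deadweight loss = ½ · (80.6 - 39) · (179 - 51) = ½ · 41.6 · 128 = 2662.4.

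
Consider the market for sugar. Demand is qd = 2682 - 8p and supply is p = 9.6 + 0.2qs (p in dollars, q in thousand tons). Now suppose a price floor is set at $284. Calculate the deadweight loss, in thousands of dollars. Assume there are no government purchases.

56950.4

Rearranging supply gives qs = 5p - 48. In a free market, 2682 - 8p = 5p - 48 gives the equilibrium p* = 210, q* = 1002.
Since 284 > 210, the floor is binding.
At p = 284: qd = 2682 - 8·284 = 410 and qs = 5·284 - 48 = 1372.
Quantity traded falls to 410. At q = 410 the demand price is (2682 - 410)/8 = 284 and the supply price is (48 + 410)/5 = 91.6.
Deadweight loss = ½ · (284 - 91.6) · (1002 - 410) = ½ · 192.4 · 592 = 56950.4.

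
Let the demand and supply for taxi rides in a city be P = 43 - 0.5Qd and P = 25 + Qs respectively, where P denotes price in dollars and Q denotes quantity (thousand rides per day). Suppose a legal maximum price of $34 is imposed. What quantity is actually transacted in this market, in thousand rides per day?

9

Rearranging demand gives Qd = 86 - 2P; rearranging supply gives Qs = P - 25. Without the control the market clears where 86 - 2P = P - 25, i.e. P* = 37 and Q* = 12.
Because the ceiling (34) lies below the market-clearing price, it is binding.
At P = 34: Qd = 86 - 2·34 = 18 and Qs = 34 - 25 = 9.
The quantity actually transacted is the short side, supply: 9.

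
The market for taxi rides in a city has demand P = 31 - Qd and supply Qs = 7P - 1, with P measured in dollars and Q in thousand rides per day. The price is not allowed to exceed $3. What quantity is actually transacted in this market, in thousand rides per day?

Rearranging demand gives Qd = 31 - P. In a free market, 31 - P = 7P - 1 gives the equilibrium P* = 4, Q* = 27.
Since 3 < 4, the ceiling is binding.
At P = 3: Qd = 31 - 3 = 28 and Qs = 7·3 - 1 = 20.
The quantity actually transacted is the short side, supply: 20.

20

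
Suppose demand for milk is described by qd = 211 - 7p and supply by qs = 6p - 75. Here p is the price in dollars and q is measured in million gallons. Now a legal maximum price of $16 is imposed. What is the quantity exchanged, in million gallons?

Setting quantity demanded equal to quantity supplied, 211 - 7p = 6p - 75, gives p* = 22 and q* = 57.
Because the ceiling (16) lies below the market-clearing price, it is binding.
At p = 16: qd = 211 - 7·16 = 99 and qs = 6·16 - 75 = 21.
The quantity actually transacted is the short side, supply: 21.

21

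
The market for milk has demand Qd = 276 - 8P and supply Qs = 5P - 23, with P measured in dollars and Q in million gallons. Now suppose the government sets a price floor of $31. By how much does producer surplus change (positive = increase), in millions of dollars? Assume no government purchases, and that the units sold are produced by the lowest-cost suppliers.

Without the control the market clears where 276 - 8P = 5P - 23, i.e. P* = 23 and Q* = 92.
Since 31 > 23, the floor is binding.
At P = 31: Qd = 276 - 8·31 = 28 and Qs = 5·31 - 23 = 132.
Producer surplus without the control is ½ · (23 - 4.6) · 92 = 846.4.
With the floor, 28 units are sold at 31. The supply price at Q = 28 is 10.2, so PS = ½ · [(31 - 4.6) + (31 - 10.2)] · 28 = 660.8.
Change in producer surplus = 660.8 - 846.4 = -185.6.

-185.6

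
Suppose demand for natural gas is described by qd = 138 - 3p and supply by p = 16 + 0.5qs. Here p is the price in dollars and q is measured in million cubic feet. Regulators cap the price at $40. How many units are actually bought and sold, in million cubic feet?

36

Rearranging supply gives qs = 2p - 32. Equilibrium: 138 - 3p = 2p - 32, so 170 = 5p and p* = 34, q* = 36.
The ceiling of 40 is above the equilibrium price 34, so it is not binding; the market clears at p* = 34, q* = 36.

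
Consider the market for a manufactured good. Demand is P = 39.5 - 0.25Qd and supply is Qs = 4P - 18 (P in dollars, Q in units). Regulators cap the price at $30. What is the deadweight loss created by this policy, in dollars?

Rearranging demand gives Qd = 158 - 4P. Without the control the market clears where 158 - 4P = 4P - 18, i.e. P* = 22 and Q* = 70.
Since 30 is above P* = 22, the ceiling does not bind and the free-market outcome prevails.
Since the control does not bind, no trades are prevented and deadweight loss is zero.

0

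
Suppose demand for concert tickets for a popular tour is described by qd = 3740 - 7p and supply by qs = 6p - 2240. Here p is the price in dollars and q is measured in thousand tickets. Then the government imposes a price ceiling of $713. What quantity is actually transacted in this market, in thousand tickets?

Setting quantity demanded equal to quantity supplied, 3740 - 7p = 6p - 2240, gives p* = 460 and q* = 520.
Since 713 is above p* = 460, the ceiling does not bind and the free-market outcome prevails.

520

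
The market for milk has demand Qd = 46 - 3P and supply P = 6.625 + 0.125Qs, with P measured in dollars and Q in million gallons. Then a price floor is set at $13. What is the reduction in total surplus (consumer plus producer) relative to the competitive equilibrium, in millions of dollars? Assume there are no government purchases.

Rearranging supply gives Qs = 8P - 53. Equilibrium: 46 - 3P = 8P - 53, so 99 = 11P and P* = 9, Q* = 19.
Because the floor (13) lies above the market-clearing price, it is binding.
At P = 13: Qd = 46 - 3·13 = 7 and Qs = 8·13 - 53 = 51.
Quantity traded falls to 7. At Q = 7 the demand price is (46 - 7)/3 = 13 and the supply price is (53 + 7)/8 = 7.5.
Deadweight loss = ½ · (13 - 7.5) · (19 - 7) = ½ · 5.5 · 12 = 33.

33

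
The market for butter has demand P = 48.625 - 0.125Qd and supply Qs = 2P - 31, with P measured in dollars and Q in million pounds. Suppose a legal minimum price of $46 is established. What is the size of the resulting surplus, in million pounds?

40

Rearranging demand gives Qd = 389 - 8P. Setting quantity demanded equal to quantity supplied, 389 - 8P = 2P - 31, gives P* = 42 and Q* = 53.
The floor of 46 is above the equilibrium price 42, so it binds.
At P = 46: Qd = 389 - 8·46 = 21 and Qs = 2·46 - 31 = 61.
Surplus = Qs - Qd = 61 - 21 = 40.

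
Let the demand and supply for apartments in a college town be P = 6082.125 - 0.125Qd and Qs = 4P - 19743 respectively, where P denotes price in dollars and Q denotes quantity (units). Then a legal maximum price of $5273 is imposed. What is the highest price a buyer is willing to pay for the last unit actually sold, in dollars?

Rearranging demand gives Qd = 48657 - 8P. Without the control the market clears where 48657 - 8P = 4P - 19743, i.e. P* = 5700 and Q* = 3057.
Since 5273 < 5700, the ceiling is binding.
At P = 5273: Qd = 48657 - 8·5273 = 6473 and Qs = 4·5273 - 19743 = 1349.
Only 1349 units reach the market. On the demand curve, the marginal buyer's willingness to pay at Q = 1349 is (48657 - 1349)/8 = 5913.5.

5913.5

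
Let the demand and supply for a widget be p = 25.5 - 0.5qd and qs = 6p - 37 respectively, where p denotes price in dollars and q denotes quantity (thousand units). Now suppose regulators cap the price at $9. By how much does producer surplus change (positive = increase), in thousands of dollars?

-46

Rearranging demand gives qd = 51 - 2p. Equilibrium: 51 - 2p = 6p - 37, so 88 = 8p and p* = 11, q* = 29.
Since 9 < 11, the ceiling is binding.
At p = 9: qd = 51 - 2·9 = 33 and qs = 6·9 - 37 = 17.
Producer surplus without the control is ½ · (11 - 37/6) · 29 = 841/12.
With the ceiling, producers sell 17 units at 9, so PS = ½ · (9 - 37/6) · 17 = 289/12.
Change in producer surplus = 289/12 - 841/12 = -46.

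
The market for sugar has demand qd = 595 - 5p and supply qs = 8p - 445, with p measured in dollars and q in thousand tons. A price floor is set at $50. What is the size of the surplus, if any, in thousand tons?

0

Without the control the market clears where 595 - 5p = 8p - 445, i.e. p* = 80 and q* = 195.
The floor of 50 is below the equilibrium price 80, so it is not binding; the market clears at p* = 80, q* = 195.
Since the control does not bind, there is no surplus.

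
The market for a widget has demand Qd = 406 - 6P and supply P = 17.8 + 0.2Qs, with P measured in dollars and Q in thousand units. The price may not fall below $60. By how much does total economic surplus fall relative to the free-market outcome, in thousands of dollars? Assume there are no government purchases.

Rearranging supply gives Qs = 5P - 89. Setting quantity demanded equal to quantity supplied, 406 - 6P = 5P - 89, gives P* = 45 and Q* = 136.
The floor of 60 is above the equilibrium price 45, so it binds.
At P = 60: Qd = 406 - 6·60 = 46 and Qs = 5·60 - 89 = 211.
Quantity traded falls to 46. At Q = 46 the demand price is (406 - 46)/6 = 60 and the supply price is (89 + 46)/5 = 27.
Deadweight loss = ½ · (60 - 27) · (136 - 46) = ½ · 33 · 90 = 1485.

1485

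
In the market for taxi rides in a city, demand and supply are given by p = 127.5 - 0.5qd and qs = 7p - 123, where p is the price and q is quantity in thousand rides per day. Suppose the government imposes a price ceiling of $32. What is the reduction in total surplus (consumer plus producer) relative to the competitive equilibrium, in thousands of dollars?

1575

Rearranging demand gives qd = 255 - 2p. Setting quantity demanded equal to quantity supplied, 255 - 2p = 7p - 123, gives p* = 42 and q* = 171.
The ceiling of 32 is below the equilibrium price 42, so it binds.
At p = 32: qd = 255 - 2·32 = 191 and qs = 7·32 - 123 = 101.
Quantity traded falls to 101. At q = 101 the demand price is (255 - 101)/2 = 77 and the supply price is (123 + 101)/7 = 32.
Deadweight loss = ½ · (77 - 32) · (171 - 101) = ½ · 45 · 70 = 1575.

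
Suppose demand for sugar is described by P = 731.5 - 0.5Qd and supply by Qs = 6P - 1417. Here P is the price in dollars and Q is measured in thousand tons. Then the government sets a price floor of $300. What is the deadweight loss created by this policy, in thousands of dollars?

Rearranging demand gives Qd = 1463 - 2P. Without the control the market clears where 1463 - 2P = 6P - 1417, i.e. P* = 360 and Q* = 743.
Since 300 is below P* = 360, the floor does not bind and the free-market outcome prevails.
Since the control does not bind, no trades are prevented and deadweight loss is zero.

0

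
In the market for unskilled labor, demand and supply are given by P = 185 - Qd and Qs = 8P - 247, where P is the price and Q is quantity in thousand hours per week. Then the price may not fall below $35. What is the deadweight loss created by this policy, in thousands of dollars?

0

Rearranging demand gives Qd = 185 - P. Setting quantity demanded equal to quantity supplied, 185 - P = 8P - 247, gives P* = 48 and Q* = 137.
Since 35 is below P* = 48, the floor does not bind and the free-market outcome prevails.
Since the control does not bind, no trades are prevented and deadweight loss is zero.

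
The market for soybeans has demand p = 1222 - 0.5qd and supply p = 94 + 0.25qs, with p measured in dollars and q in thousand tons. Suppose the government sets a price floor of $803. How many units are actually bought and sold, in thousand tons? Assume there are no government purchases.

838

Rearranging demand gives qd = 2444 - 2p; rearranging supply gives qs = 4p - 376. Without the control the market clears where 2444 - 2p = 4p - 376, i.e. p* = 470 and q* = 1504.
The floor of 803 is above the equilibrium price 470, so it binds.
At p = 803: qd = 2444 - 2·803 = 838 and qs = 4·803 - 376 = 2836.
The quantity actually transacted is the short side, demand: 838.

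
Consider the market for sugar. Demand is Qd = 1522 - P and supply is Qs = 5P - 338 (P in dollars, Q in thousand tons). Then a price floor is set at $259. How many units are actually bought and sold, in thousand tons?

1212

In a free market, 1522 - P = 5P - 338 gives the equilibrium P* = 310, Q* = 1212.
The floor of 259 is below the equilibrium price 310, so it is not binding; the market clears at P* = 310, Q* = 1212.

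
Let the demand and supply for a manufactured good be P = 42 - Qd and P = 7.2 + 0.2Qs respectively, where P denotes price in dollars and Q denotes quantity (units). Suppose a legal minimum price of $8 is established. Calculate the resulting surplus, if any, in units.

Rearranging demand gives Qd = 42 - P; rearranging supply gives Qs = 5P - 36. In a free market, 42 - P = 5P - 36 gives the equilibrium P* = 13, Q* = 29.
Since 8 is below P* = 13, the floor does not bind and the free-market outcome prevails.
Since the control does not bind, there is no surplus.

0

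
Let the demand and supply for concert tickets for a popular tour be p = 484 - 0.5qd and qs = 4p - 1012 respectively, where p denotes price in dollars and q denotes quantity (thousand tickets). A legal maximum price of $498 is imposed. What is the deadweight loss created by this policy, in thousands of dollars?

0

Rearranging demand gives qd = 968 - 2p. In a free market, 968 - 2p = 4p - 1012 gives the equilibrium p* = 330, q* = 308.
Since 498 is above p* = 330, the ceiling does not bind and the free-market outcome prevails.
Since the control does not bind, no trades are prevented and deadweight loss is zero.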